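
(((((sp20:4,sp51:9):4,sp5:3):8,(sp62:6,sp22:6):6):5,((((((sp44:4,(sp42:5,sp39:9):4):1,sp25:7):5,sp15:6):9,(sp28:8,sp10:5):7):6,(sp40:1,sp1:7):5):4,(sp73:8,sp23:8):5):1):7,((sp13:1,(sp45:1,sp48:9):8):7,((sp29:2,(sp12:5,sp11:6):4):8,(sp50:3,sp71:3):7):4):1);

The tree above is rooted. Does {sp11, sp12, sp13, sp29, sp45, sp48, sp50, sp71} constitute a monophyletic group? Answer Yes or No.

Yes

The most recent common ancestor of these taxa subtends ((sp13,(sp45,sp48)),((sp29,(sp12,sp11)),(sp50,sp71))).
That clade has exactly 8 tips — every listed taxon and nothing else — so the group is monophyletic.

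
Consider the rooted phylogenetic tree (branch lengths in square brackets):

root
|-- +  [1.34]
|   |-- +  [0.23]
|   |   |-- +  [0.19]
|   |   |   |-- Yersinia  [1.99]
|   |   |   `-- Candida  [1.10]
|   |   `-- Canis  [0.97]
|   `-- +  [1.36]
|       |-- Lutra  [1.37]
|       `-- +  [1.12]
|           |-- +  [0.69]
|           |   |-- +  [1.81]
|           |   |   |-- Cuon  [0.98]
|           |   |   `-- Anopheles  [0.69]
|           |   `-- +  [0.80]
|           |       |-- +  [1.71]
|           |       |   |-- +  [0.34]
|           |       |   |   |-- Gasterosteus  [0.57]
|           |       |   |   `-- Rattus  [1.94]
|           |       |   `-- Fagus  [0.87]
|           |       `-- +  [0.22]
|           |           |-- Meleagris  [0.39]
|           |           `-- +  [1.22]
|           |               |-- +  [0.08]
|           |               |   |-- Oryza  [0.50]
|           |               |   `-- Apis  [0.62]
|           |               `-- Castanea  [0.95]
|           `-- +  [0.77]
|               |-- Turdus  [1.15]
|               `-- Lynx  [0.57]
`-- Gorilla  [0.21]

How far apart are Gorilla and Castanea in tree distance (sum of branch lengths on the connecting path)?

7.91

The path runs Gorilla → … → MRCA → … → Castanea; the MRCA is the root of the tree.
Branch lengths along that path: 0.21 + 1.34 + 1.36 + 1.12 + 0.69 + 0.80 + 0.22 + 1.22 + 0.95 = 7.91.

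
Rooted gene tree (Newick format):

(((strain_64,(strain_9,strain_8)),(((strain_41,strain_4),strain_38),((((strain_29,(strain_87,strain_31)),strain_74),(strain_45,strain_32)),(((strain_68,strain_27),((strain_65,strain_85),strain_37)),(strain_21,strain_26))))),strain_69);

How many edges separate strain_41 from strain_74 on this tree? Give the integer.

The MRCA of strain_41 and strain_74 is the node subtending (((strain_41,strain_4),strain_38),((((strain_29,(strain_87,strain_31)),strain_74),(strain_45,strain_32)),(((strain_68,strain_27),((strain_65,strain_85),strain_37)),(strain_21,strain_26)))).
From strain_41 up to that node: 3 branches. From strain_74 up to the same node: 4 branches. Total: 3 + 4 = 7.

7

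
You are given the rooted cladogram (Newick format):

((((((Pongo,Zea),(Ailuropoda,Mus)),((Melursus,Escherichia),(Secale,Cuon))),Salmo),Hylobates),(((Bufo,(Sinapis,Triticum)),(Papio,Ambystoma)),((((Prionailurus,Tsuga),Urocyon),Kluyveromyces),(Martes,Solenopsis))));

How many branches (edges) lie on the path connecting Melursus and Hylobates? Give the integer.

The MRCA of Melursus and Hylobates is the node subtending (((((Pongo,Zea),(Ailuropoda,Mus)),((Melursus,Escherichia),(Secale,Cuon))),Salmo),Hylobates).
From Melursus up to that node: 5 branches. From Hylobates up to the same node: 1 branch. Total: 5 + 1 = 6.

6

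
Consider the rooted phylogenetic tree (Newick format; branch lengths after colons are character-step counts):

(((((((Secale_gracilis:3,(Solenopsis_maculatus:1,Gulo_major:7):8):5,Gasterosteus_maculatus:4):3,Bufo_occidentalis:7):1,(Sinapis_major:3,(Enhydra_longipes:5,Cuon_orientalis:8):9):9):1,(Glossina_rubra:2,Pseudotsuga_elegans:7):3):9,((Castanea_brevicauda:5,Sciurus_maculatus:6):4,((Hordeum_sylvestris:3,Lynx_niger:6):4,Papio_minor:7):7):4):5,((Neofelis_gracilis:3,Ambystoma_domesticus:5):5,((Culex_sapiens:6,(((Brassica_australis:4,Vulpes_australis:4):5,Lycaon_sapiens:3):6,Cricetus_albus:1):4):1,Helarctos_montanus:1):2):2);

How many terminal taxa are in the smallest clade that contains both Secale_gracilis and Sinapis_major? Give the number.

The MRCA of Secale_gracilis and Sinapis_major is the node subtending ((((Secale_gracilis,(Solenopsis_maculatus,Gulo_major)),Gasterosteus_maculatus),Bufo_occidentalis),(Sinapis_major,(Enhydra_longipes,Cuon_orientalis))).
That clade contains 8 terminal taxa: Bufo_occidentalis, Cuon_orientalis, Enhydra_longipes, Gasterosteus_maculatus, Gulo_major, Secale_gracilis, Sinapis_major, Solenopsis_maculatus.

8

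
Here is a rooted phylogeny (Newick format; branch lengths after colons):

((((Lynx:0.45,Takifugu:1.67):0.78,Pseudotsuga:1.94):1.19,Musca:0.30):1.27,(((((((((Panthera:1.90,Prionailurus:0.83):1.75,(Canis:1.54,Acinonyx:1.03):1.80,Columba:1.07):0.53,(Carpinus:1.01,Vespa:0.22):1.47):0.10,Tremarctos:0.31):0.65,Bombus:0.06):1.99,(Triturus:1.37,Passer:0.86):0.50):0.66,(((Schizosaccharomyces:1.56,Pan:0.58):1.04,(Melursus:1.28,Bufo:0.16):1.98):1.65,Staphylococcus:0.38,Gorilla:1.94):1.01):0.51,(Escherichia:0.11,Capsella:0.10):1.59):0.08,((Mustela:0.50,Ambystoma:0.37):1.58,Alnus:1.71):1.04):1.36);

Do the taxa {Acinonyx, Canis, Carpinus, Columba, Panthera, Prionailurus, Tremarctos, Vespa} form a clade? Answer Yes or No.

Yes

The most recent common ancestor of these taxa subtends ((((Panthera,Prionailurus),(Canis,Acinonyx),Columba),(Carpinus,Vespa)),Tremarctos).
That clade has exactly 8 tips — every listed taxon and nothing else — so the group is monophyletic.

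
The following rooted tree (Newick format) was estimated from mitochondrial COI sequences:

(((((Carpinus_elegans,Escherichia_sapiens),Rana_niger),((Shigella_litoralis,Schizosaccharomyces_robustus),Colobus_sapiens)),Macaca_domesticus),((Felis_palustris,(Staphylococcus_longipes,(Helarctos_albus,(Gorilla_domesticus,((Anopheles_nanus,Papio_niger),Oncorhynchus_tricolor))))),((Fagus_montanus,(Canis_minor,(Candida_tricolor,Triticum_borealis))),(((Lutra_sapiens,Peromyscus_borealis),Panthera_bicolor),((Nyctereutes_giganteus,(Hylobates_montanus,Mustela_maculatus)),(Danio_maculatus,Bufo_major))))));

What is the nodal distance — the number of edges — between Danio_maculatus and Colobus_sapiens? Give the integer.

10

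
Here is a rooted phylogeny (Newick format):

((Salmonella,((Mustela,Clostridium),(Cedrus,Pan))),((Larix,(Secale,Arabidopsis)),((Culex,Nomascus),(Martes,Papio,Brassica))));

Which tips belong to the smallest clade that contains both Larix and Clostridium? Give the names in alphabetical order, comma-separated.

Arabidopsis, Brassica, Cedrus, Clostridium, Culex, Larix, Martes, Mustela, Nomascus, Pan, Papio, Salmonella, Secale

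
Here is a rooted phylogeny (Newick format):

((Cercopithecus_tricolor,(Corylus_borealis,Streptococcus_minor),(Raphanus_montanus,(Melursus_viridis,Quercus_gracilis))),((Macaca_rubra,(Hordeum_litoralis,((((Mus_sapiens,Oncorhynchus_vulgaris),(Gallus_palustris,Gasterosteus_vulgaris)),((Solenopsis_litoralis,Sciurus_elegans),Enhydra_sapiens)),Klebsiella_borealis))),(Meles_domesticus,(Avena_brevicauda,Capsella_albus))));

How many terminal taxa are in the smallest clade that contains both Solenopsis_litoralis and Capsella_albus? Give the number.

13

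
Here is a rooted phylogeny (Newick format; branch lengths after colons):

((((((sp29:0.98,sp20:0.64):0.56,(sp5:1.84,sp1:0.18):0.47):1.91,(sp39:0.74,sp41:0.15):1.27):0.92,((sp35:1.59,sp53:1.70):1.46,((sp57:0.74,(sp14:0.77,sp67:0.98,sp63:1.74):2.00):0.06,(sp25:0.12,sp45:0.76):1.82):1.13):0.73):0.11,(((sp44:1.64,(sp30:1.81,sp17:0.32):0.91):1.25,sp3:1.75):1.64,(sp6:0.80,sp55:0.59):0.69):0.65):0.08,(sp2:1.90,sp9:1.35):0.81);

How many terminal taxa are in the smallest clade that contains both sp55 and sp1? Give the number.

The MRCA of sp55 and sp1 is the node subtending (((((sp29,sp20),(sp5,sp1)),(sp39,sp41)),((sp35,sp53),((sp57,(sp14,sp67,sp63)),(sp25,sp45)))),(((sp44,(sp30,sp17)),sp3),(sp6,sp55))).
That clade contains 20 terminal taxa: sp1, sp14, sp17, sp20, sp25, sp29, sp3, sp30, sp35, sp39, sp41, sp44, sp45, sp5, sp53, sp55, sp57, sp6, sp63, sp67.

20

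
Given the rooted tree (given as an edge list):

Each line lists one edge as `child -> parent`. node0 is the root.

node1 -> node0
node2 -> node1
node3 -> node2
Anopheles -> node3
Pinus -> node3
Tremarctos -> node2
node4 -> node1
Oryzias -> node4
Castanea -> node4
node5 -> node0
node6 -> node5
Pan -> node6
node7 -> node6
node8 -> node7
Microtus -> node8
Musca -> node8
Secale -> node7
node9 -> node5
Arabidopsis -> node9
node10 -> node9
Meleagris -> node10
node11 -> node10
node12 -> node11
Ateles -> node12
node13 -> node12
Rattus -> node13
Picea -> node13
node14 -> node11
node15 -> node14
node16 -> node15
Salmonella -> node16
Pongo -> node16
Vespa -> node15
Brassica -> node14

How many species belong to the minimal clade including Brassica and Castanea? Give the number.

18

The MRCA of Brassica and Castanea is the root, so the clade is the entire tree.
That clade contains 18 terminal taxa: Anopheles, Arabidopsis, Ateles, Brassica, Castanea, Meleagris, Microtus, Musca, Oryzias, Pan, Picea, Pinus, Pongo, Rattus, Salmonella, Secale, Tremarctos, Vespa.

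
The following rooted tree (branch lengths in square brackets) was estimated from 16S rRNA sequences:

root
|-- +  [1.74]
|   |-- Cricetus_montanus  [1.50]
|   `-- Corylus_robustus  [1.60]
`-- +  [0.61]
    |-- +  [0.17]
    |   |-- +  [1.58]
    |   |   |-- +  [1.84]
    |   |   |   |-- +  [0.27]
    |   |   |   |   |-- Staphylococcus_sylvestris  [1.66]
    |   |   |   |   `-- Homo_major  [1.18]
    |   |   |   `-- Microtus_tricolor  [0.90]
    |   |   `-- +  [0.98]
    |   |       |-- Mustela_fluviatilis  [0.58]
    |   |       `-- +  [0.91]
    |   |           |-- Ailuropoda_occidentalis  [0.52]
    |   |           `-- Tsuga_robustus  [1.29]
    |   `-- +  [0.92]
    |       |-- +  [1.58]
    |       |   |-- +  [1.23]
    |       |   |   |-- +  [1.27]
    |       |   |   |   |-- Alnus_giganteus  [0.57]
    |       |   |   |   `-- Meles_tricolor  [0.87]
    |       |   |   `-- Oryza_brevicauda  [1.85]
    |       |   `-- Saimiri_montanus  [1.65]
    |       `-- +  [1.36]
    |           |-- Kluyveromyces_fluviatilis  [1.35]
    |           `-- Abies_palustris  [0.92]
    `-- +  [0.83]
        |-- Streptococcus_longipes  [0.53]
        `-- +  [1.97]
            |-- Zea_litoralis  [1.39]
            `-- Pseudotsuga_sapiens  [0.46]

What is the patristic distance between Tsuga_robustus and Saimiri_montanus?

The path runs Tsuga_robustus → … → MRCA → … → Saimiri_montanus; the MRCA is the node subtending ((((Staphylococcus_sylvestris,Homo_major),Microtus_tricolor),(Mustela_fluviatilis,(Ailuropoda_occidentalis,Tsuga_robustus))),((((Alnus_giganteus,Meles_tricolor),Oryza_brevicauda),Saimiri_montanus),(Kluyveromyces_fluviatilis,Abies_palustris))).
Branch lengths along that path: 1.29 + 0.91 + 0.98 + 1.58 + 0.92 + 1.58 + 1.65 = 8.91.

8.91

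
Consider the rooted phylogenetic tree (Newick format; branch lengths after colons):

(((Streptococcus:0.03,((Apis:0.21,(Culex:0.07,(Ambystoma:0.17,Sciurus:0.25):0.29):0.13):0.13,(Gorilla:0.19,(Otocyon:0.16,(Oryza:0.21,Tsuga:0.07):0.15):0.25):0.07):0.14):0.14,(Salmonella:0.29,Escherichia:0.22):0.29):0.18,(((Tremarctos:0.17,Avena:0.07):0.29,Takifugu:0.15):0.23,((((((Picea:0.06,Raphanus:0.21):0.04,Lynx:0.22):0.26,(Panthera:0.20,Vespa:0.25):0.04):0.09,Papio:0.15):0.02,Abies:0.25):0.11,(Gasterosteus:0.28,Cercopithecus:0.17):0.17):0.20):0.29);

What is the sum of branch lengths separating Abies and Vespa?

0.65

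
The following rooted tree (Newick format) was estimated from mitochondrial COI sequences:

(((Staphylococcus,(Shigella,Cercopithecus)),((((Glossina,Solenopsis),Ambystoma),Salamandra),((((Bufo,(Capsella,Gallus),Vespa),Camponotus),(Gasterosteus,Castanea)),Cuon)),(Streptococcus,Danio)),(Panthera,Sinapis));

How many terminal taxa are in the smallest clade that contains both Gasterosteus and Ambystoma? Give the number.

12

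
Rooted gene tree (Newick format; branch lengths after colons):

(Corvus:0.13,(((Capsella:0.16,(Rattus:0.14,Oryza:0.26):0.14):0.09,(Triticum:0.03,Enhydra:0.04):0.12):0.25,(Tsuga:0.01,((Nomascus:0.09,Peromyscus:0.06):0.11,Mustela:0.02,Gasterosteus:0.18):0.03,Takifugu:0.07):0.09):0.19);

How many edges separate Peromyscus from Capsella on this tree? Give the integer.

The MRCA of Peromyscus and Capsella is the node subtending (((Capsella,(Rattus,Oryza)),(Triticum,Enhydra)),(Tsuga,((Nomascus,Peromyscus),Mustela,Gasterosteus),Takifugu)).
From Peromyscus up to that node: 4 branches. From Capsella up to the same node: 3 branches. Total: 4 + 3 = 7.

7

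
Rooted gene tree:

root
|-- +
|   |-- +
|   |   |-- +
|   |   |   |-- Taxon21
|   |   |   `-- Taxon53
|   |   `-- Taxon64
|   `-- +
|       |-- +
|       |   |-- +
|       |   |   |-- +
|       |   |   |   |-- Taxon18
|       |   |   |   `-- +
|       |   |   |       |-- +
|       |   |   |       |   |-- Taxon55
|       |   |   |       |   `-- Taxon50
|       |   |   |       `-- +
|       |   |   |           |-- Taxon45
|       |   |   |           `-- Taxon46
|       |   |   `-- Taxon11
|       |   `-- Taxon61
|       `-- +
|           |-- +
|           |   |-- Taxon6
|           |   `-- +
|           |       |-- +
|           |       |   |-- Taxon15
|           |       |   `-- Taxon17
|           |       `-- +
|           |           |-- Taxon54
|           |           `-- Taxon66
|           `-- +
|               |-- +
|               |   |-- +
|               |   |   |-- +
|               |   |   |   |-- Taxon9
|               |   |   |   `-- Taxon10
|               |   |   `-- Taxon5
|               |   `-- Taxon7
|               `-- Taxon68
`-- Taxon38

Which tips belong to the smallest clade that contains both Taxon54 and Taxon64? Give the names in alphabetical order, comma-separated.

Taxon10, Taxon11, Taxon15, Taxon17, Taxon18, Taxon21, Taxon45, Taxon46, Taxon5, Taxon50, Taxon53, Taxon54, Taxon55, Taxon6, Taxon61, Taxon64, Taxon66, Taxon68, Taxon7, Taxon9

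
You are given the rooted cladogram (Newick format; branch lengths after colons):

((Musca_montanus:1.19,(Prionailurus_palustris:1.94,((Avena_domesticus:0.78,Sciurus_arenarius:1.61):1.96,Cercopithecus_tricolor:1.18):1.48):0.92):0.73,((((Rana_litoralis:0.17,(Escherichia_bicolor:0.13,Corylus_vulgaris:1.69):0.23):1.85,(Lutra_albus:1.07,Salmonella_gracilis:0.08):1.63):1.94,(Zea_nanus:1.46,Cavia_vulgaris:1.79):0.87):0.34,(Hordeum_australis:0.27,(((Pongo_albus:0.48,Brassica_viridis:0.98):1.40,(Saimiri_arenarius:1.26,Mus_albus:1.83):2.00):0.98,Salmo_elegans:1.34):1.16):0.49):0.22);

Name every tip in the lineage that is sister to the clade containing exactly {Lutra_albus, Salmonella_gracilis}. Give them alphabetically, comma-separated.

The clade containing exactly {Lutra_albus, Salmonella_gracilis} attaches to the tree at the node subtending ((Rana_litoralis,(Escherichia_bicolor,Corylus_vulgaris)),(Lutra_albus,Salmonella_gracilis)).
The other lineage descending from that same node — the sister group — is (Rana_litoralis,(Escherichia_bicolor,Corylus_vulgaris)); its 3 tips in alphabetical order are the answer.

Corylus_vulgaris, Escherichia_bicolor, Rana_litoralis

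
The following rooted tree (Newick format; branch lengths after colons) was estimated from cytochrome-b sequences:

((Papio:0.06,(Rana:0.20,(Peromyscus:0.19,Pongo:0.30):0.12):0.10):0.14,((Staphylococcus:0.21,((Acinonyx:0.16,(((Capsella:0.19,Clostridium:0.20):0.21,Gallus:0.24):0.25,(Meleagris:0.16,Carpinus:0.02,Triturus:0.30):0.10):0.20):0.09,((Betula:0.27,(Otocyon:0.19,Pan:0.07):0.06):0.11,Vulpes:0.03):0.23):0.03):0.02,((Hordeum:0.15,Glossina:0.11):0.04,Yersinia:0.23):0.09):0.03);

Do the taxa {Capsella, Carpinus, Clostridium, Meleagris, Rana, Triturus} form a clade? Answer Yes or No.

The MRCA of the listed taxa is the root, so the smallest clade containing them is the whole tree.
That clade also contains Acinonyx, Betula, Gallus, Glossina, Hordeum, Otocyon, Pan, Papio, Peromyscus, Pongo, Staphylococcus, Vulpes, Yersinia, which are not in the proposed group, so the group is not monophyletic.

No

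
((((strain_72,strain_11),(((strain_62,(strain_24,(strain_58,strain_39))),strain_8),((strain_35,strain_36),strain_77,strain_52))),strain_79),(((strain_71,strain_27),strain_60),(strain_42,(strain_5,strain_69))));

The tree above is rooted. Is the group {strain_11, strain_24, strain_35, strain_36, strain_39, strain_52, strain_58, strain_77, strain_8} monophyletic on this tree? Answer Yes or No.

No

The MRCA of the listed taxa subtends ((strain_72,strain_11),(((strain_62,(strain_24,(strain_58,strain_39))),strain_8),((strain_35,strain_36),strain_77,strain_52))).
That clade also contains strain_62, strain_72, which are not in the proposed group, so the group is not monophyletic.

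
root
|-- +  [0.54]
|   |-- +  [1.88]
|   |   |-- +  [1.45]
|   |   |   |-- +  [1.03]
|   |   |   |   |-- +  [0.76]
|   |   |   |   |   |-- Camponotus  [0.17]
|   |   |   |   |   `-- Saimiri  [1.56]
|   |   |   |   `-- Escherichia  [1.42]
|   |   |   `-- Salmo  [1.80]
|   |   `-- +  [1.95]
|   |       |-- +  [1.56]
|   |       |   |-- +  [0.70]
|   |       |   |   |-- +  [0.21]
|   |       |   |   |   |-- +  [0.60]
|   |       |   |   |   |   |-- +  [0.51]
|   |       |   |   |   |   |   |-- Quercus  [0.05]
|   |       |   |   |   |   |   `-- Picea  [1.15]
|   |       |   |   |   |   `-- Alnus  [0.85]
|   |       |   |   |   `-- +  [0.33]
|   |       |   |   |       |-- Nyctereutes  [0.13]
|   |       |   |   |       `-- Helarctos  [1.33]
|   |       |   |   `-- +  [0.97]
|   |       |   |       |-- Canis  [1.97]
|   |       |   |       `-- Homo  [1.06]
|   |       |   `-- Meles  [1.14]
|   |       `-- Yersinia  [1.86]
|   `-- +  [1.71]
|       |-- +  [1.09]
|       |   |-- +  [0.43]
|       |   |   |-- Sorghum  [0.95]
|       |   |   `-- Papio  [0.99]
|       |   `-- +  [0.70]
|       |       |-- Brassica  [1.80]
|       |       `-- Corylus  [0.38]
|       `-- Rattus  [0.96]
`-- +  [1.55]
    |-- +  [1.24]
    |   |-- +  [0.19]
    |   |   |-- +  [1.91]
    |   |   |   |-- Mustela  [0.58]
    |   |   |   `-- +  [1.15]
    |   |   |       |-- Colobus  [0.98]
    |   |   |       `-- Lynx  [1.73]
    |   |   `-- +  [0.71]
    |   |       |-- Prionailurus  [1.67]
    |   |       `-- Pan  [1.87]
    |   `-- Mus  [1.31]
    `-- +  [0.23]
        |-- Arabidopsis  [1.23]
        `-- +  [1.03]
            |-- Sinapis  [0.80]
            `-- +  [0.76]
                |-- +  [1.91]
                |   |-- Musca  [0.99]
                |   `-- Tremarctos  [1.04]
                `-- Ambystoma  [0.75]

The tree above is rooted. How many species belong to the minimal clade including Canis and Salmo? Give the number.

The MRCA of Canis and Salmo is the node subtending ((((Camponotus,Saimiri),Escherichia),Salmo),((((((Quercus,Picea),Alnus),(Nyctereutes,Helarctos)),(Canis,Homo)),Meles),Yersinia)).
That clade contains 13 terminal taxa: Alnus, Camponotus, Canis, Escherichia, Helarctos, Homo, Meles, Nyctereutes, Picea, Quercus, Saimiri, Salmo, Yersinia.

13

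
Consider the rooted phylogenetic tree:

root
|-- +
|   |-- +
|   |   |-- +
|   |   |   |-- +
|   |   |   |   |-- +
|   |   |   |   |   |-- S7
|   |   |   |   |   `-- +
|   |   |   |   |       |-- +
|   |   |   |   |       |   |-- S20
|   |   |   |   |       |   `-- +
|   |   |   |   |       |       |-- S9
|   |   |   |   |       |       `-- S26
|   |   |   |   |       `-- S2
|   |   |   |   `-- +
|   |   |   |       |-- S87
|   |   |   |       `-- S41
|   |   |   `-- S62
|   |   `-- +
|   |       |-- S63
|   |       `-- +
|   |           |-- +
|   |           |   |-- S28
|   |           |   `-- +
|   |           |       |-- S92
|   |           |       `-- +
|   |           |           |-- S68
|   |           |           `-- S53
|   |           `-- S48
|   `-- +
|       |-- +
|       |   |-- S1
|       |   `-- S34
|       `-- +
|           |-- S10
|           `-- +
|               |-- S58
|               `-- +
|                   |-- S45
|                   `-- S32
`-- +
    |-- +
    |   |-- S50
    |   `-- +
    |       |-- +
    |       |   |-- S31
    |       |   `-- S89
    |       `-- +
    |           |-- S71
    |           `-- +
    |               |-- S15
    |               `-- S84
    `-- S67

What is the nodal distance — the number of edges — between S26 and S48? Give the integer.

The MRCA of S26 and S48 is the node subtending ((((S7,((S20,(S9,S26)),S2)),(S87,S41)),S62),(S63,((S28,(S92,(S68,S53))),S48))).
From S26 up to that node: 7 branches. From S48 up to the same node: 3 branches. Total: 7 + 3 = 10.

10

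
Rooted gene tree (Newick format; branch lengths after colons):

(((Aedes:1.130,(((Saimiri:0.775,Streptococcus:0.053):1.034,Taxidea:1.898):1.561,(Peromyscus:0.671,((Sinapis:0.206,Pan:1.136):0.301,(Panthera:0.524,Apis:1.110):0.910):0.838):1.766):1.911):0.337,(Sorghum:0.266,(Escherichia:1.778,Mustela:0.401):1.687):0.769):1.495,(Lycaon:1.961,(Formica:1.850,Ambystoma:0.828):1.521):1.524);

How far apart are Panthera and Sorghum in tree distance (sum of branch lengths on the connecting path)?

7.321

The path runs Panthera → … → MRCA → … → Sorghum; the MRCA is the node subtending ((Aedes,(((Saimiri,Streptococcus),Taxidea),(Peromyscus,((Sinapis,Pan),(Panthera,Apis))))),(Sorghum,(Escherichia,Mustela))).
Branch lengths along that path: 0.524 + 0.910 + 0.838 + 1.766 + 1.911 + 0.337 + 0.769 + 0.266 = 7.321.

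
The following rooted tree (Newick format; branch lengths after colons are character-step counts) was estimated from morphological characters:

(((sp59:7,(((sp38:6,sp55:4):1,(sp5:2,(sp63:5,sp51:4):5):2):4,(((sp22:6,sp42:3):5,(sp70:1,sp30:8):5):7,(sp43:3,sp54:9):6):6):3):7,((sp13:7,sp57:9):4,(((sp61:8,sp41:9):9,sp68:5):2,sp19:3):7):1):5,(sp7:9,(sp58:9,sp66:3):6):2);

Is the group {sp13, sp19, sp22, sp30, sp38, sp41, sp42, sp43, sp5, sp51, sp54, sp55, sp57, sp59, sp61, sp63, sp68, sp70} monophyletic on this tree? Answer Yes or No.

The most recent common ancestor of these taxa subtends ((sp59,(((sp38,sp55),(sp5,(sp63,sp51))),(((sp22,sp42),(sp70,sp30)),(sp43,sp54)))),((sp13,sp57),(((sp61,sp41),sp68),sp19))).
That clade has exactly 18 tips — every listed taxon and nothing else — so the group is monophyletic.

Yes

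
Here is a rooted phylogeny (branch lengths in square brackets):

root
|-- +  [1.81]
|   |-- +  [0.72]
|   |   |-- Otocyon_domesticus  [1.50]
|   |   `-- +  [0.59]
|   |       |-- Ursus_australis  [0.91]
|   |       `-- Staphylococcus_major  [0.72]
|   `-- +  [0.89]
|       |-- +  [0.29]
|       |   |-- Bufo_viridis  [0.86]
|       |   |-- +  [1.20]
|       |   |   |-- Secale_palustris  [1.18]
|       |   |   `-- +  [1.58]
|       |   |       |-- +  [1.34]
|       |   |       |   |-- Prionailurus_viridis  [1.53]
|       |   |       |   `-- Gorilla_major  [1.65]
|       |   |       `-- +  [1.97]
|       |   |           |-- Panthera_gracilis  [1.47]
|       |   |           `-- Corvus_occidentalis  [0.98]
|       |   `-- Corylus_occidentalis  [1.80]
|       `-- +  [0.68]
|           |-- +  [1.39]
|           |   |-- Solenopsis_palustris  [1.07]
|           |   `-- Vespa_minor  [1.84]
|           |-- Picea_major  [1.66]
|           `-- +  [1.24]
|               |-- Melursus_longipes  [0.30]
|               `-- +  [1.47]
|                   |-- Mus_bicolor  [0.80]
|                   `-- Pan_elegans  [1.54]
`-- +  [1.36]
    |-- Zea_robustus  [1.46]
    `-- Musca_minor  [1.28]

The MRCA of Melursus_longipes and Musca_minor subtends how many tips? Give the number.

18

The MRCA of Melursus_longipes and Musca_minor is the root, so the clade is the entire tree.
That clade contains 18 terminal taxa: Bufo_viridis, Corvus_occidentalis, Corylus_occidentalis, Gorilla_major, Melursus_longipes, Mus_bicolor, Musca_minor, Otocyon_domesticus, Pan_elegans, Panthera_gracilis, Picea_major, Prionailurus_viridis, Secale_palustris, Solenopsis_palustris, Staphylococcus_major, Ursus_australis, Vespa_minor, Zea_robustus.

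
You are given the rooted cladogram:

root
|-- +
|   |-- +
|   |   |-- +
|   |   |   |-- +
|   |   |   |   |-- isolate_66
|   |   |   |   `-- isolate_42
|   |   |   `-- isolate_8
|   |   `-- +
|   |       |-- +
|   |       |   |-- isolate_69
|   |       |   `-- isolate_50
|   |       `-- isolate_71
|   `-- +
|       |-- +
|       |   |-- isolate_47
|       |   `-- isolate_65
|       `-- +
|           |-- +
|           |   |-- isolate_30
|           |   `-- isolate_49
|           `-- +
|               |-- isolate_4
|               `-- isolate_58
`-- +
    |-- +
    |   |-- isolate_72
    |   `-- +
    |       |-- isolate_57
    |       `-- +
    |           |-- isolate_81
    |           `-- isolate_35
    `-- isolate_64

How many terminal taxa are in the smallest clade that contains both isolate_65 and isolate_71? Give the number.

12

The MRCA of isolate_65 and isolate_71 is the node subtending ((((isolate_66,isolate_42),isolate_8),((isolate_69,isolate_50),isolate_71)),((isolate_47,isolate_65),((isolate_30,isolate_49),(isolate_4,isolate_58)))).
That clade contains 12 terminal taxa: isolate_30, isolate_4, isolate_42, isolate_47, isolate_49, isolate_50, isolate_58, isolate_65, isolate_66, isolate_69, isolate_71, isolate_8.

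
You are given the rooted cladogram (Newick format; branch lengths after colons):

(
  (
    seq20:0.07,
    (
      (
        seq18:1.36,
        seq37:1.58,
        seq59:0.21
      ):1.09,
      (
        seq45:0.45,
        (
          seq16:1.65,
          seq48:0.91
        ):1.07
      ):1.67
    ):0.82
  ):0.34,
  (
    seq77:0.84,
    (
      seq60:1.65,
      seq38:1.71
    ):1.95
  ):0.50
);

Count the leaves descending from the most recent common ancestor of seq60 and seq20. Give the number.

The MRCA of seq60 and seq20 is the root, so the clade is the entire tree.
That clade contains 10 terminal taxa: seq16, seq18, seq20, seq37, seq38, seq45, seq48, seq59, seq60, seq77.

10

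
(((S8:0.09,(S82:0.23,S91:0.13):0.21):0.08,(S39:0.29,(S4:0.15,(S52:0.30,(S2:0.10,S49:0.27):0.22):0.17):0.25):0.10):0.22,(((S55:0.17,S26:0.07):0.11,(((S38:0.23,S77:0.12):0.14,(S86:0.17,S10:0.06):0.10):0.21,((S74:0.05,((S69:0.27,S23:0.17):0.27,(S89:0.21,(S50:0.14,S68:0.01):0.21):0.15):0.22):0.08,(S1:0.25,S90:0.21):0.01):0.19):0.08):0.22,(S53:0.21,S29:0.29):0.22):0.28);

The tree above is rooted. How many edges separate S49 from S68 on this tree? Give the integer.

15

The MRCA of S49 and S68 is the root of the tree.
From S49 up to that node: 6 branches. From S68 up to the same node: 9 branches. Total: 6 + 9 = 15.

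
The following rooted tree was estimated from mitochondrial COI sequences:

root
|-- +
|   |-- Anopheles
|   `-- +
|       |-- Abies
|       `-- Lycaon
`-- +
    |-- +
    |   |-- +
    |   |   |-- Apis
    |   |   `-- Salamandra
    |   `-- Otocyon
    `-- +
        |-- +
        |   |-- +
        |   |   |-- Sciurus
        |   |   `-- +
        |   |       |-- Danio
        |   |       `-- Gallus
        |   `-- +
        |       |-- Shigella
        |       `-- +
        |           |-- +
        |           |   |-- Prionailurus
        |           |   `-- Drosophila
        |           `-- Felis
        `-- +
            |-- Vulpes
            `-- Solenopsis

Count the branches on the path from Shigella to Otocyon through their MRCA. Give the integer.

6

The MRCA of Shigella and Otocyon is the node subtending (((Apis,Salamandra),Otocyon),(((Sciurus,(Danio,Gallus)),(Shigella,((Prionailurus,Drosophila),Felis))),(Vulpes,Solenopsis))).
From Shigella up to that node: 4 branches. From Otocyon up to the same node: 2 branches. Total: 4 + 2 = 6.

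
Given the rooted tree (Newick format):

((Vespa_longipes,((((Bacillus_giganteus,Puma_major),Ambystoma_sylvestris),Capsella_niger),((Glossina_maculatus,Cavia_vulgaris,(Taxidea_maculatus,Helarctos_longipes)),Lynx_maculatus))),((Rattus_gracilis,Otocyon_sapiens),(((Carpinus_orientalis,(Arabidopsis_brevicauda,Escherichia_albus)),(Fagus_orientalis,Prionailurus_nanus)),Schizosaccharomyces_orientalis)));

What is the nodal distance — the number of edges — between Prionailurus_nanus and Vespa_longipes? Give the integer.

The MRCA of Prionailurus_nanus and Vespa_longipes is the root of the tree.
From Prionailurus_nanus up to that node: 5 branches. From Vespa_longipes up to the same node: 2 branches. Total: 5 + 2 = 7.

7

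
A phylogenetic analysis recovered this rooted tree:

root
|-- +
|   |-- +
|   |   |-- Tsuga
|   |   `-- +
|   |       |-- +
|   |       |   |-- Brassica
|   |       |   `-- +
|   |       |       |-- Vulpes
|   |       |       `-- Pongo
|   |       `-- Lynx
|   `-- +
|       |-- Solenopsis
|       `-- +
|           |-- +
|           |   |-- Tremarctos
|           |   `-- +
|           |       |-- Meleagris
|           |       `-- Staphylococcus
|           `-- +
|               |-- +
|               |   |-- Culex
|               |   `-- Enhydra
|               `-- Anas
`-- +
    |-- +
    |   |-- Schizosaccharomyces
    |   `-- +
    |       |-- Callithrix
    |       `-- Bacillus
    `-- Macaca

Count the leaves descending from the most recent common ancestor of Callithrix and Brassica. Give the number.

The MRCA of Callithrix and Brassica is the root, so the clade is the entire tree.
That clade contains 16 terminal taxa: Anas, Bacillus, Brassica, Callithrix, Culex, Enhydra, Lynx, Macaca, Meleagris, Pongo, Schizosaccharomyces, Solenopsis, Staphylococcus, Tremarctos, Tsuga, Vulpes.

16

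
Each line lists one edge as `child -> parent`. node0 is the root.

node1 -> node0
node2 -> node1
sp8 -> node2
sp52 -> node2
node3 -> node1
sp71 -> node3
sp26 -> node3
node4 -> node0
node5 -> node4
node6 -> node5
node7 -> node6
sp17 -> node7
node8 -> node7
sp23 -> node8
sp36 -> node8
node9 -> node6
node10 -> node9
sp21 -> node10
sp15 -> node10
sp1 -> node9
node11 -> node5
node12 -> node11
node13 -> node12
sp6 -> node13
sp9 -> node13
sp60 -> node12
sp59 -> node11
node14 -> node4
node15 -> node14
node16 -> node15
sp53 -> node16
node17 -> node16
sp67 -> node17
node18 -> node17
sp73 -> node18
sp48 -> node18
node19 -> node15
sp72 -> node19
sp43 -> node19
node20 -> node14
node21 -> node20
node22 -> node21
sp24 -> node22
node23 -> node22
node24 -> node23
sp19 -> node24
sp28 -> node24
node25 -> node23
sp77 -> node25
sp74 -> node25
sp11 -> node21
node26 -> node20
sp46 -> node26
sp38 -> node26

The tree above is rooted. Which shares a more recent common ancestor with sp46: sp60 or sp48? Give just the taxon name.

The MRCA of sp46 and sp48 subtends (((sp53,(sp67,(sp73,sp48))),(sp72,sp43)),(((sp24,((sp19,sp28),(sp77,sp74))),sp11),(sp46,sp38))) (14 taxa).
The MRCA of sp46 and sp60 subtends ((((sp17,(sp23,sp36)),((sp21,sp15),sp1)),(((sp6,sp9),sp60),sp59)),(((sp53,(sp67,(sp73,sp48))),(sp72,sp43)),(((sp24,((sp19,sp28),(sp77,sp74))),sp11),(sp46,sp38)))) (24 taxa).
The first is nested inside the second, so sp46 shares a more recent common ancestor with sp48.

sp48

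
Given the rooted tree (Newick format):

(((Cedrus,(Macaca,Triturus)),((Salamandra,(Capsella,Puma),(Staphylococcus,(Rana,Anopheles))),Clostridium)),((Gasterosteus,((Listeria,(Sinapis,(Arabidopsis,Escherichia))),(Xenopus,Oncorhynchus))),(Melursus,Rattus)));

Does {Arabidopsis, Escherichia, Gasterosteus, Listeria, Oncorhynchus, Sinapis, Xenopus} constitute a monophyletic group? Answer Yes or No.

The most recent common ancestor of these taxa subtends (Gasterosteus,((Listeria,(Sinapis,(Arabidopsis,Escherichia))),(Xenopus,Oncorhynchus))).
That clade has exactly 7 tips — every listed taxon and nothing else — so the group is monophyletic.

Yes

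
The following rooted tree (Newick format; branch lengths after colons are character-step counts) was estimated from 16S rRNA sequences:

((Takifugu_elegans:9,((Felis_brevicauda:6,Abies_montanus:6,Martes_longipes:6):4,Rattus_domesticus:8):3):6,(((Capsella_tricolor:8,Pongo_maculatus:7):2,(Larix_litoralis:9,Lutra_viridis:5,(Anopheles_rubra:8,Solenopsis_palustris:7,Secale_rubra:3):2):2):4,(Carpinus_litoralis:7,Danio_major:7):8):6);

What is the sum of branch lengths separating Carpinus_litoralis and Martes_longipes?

The path runs Carpinus_litoralis → … → MRCA → … → Martes_longipes; the MRCA is the root of the tree.
Branch lengths along that path: 7 + 8 + 6 + 6 + 3 + 4 + 6 = 40.

40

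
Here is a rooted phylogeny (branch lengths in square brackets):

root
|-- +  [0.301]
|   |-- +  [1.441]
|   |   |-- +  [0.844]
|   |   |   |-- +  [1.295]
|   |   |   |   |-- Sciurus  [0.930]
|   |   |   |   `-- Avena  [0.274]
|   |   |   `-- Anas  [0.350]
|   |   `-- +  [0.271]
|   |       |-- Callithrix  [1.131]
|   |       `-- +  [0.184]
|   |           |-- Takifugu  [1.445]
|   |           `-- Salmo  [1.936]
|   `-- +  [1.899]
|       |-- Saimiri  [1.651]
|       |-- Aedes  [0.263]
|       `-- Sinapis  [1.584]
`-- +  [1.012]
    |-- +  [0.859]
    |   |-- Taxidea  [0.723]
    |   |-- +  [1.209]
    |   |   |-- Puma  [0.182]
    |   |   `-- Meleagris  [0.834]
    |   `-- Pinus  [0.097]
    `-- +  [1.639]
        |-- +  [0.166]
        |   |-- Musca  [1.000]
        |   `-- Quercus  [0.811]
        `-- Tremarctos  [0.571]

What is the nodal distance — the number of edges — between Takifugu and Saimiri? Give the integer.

6

The MRCA of Takifugu and Saimiri is the node subtending ((((Sciurus,Avena),Anas),(Callithrix,(Takifugu,Salmo))),(Saimiri,Aedes,Sinapis)).
From Takifugu up to that node: 4 branches. From Saimiri up to the same node: 2 branches. Total: 4 + 2 = 6.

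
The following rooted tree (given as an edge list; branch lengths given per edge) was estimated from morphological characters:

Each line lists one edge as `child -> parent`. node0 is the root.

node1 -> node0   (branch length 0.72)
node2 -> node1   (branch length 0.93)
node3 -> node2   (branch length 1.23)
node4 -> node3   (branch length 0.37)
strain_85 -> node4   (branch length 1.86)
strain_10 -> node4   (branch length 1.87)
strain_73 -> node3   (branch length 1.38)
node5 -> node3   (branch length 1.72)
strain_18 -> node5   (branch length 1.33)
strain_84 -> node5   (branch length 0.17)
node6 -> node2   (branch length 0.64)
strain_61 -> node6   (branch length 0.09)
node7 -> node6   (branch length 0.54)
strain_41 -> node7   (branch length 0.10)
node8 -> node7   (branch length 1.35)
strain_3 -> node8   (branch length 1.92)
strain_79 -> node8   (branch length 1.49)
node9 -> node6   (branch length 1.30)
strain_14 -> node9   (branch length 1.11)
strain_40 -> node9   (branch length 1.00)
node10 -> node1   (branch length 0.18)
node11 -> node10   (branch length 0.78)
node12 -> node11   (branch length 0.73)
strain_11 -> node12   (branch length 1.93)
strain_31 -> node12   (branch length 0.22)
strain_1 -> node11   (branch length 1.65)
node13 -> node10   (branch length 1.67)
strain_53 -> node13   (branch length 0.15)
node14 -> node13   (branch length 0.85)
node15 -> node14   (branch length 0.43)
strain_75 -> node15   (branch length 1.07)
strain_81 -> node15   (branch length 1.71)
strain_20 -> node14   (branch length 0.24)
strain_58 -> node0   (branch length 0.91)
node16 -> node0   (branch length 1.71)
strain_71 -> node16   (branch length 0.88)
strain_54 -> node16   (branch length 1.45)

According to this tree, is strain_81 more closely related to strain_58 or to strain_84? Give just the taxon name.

strain_84

The MRCA of strain_81 and strain_84 subtends ((((strain_85,strain_10),strain_73,(strain_18,strain_84)),(strain_61,(strain_41,(strain_3,strain_79)),(strain_14,strain_40))),(((strain_11,strain_31),strain_1),(strain_53,((strain_75,strain_81),strain_20)))) (18 taxa).
The MRCA of strain_81 and strain_58 is the root, subtending the entire tree (21 taxa).
The first is nested inside the second, so strain_81 shares a more recent common ancestor with strain_84.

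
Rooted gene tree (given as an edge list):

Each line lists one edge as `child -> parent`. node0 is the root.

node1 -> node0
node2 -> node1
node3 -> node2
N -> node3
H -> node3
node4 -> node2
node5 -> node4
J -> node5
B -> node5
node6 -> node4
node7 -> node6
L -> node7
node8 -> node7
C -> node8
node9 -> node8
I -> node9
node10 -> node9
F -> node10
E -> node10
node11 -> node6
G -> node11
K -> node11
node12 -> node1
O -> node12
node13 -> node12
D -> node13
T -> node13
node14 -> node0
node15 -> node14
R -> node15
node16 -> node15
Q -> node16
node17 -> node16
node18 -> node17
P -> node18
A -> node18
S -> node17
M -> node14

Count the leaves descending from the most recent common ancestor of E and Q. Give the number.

The MRCA of E and Q is the root, so the clade is the entire tree.
That clade contains 20 terminal taxa: A, B, C, D, E, F, G, H, I, J, K, L, M, N, O, P, Q, R, S, T.

20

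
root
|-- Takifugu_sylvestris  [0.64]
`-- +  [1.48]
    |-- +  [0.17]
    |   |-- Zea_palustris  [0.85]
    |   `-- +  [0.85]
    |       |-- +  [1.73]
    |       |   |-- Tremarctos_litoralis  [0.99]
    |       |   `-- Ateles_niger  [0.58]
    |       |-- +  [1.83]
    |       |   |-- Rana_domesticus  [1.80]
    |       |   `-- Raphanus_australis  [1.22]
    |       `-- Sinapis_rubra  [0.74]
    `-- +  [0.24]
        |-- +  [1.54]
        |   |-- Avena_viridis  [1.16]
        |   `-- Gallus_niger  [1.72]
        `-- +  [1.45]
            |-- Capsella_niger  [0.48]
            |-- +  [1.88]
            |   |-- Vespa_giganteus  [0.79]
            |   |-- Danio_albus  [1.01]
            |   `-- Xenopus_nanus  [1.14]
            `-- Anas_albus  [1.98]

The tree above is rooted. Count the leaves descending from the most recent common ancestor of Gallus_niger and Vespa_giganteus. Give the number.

The MRCA of Gallus_niger and Vespa_giganteus is the node subtending ((Avena_viridis,Gallus_niger),(Capsella_niger,(Vespa_giganteus,Danio_albus,Xenopus_nanus),Anas_albus)).
That clade contains 7 terminal taxa: Anas_albus, Avena_viridis, Capsella_niger, Danio_albus, Gallus_niger, Vespa_giganteus, Xenopus_nanus.

7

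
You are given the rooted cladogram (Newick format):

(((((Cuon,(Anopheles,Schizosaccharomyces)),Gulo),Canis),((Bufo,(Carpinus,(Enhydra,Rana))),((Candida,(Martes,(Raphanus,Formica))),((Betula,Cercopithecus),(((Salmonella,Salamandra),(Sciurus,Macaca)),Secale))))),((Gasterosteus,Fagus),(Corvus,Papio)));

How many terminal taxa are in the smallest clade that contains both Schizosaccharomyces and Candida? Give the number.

The MRCA of Schizosaccharomyces and Candida is the node subtending ((((Cuon,(Anopheles,Schizosaccharomyces)),Gulo),Canis),((Bufo,(Carpinus,(Enhydra,Rana))),((Candida,(Martes,(Raphanus,Formica))),((Betula,Cercopithecus),(((Salmonella,Salamandra),(Sciurus,Macaca)),Secale))))).
That clade contains 20 terminal taxa: Anopheles, Betula, Bufo, Candida, Canis, Carpinus, Cercopithecus, Cuon, Enhydra, Formica, Gulo, Macaca, Martes, Rana, Raphanus, Salamandra, Salmonella, Schizosaccharomyces, Sciurus, Secale.

20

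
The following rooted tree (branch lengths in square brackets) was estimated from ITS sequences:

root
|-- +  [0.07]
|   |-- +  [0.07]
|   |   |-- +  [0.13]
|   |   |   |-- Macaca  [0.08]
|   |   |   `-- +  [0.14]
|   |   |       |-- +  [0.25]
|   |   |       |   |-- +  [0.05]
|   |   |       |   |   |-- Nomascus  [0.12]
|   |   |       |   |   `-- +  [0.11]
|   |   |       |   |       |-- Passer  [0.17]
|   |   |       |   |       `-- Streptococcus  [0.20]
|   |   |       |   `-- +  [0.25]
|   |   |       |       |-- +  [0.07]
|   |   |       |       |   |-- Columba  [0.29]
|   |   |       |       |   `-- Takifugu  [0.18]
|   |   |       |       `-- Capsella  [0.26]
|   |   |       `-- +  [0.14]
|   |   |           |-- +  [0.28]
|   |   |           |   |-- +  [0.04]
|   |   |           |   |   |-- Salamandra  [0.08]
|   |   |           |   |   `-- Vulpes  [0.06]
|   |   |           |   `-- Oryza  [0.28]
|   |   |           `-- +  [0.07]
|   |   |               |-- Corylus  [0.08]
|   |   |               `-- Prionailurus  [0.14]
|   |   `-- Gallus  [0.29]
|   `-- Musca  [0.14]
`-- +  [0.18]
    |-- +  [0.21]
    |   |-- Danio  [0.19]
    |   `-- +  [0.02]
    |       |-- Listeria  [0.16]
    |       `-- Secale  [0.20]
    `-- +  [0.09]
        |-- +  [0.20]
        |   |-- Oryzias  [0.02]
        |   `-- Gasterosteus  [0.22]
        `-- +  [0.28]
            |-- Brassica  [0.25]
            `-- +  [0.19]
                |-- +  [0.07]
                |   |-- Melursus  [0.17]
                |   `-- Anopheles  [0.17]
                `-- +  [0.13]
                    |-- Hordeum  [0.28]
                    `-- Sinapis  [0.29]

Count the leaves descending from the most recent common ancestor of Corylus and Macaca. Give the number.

12

The MRCA of Corylus and Macaca is the node subtending (Macaca,(((Nomascus,(Passer,Streptococcus)),((Columba,Takifugu),Capsella)),(((Salamandra,Vulpes),Oryza),(Corylus,Prionailurus)))).
That clade contains 12 terminal taxa: Capsella, Columba, Corylus, Macaca, Nomascus, Oryza, Passer, Prionailurus, Salamandra, Streptococcus, Takifugu, Vulpes.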